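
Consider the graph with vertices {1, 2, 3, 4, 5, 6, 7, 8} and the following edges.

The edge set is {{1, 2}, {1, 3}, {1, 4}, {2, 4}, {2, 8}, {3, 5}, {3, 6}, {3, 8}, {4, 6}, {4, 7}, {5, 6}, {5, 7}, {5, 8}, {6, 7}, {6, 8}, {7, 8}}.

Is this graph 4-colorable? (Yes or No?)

The chromatic number is 4. 3, 5, 6, 8 are mutually adjacent (a clique of size 4), so at least 4 colors are needed.
4 colors suffice: color a → {4, 8}; color b → {1, 6}; color c → {2, 3, 7}; color d → {5}.
That is already a proper 4-coloring.

Yes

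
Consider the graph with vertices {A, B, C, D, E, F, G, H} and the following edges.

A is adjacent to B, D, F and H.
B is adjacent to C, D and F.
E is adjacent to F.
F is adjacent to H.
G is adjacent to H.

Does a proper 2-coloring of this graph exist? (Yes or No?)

No

A, F, H are pairwise adjacent, so at least 3 colors are needed.
So 2 colors are not enough.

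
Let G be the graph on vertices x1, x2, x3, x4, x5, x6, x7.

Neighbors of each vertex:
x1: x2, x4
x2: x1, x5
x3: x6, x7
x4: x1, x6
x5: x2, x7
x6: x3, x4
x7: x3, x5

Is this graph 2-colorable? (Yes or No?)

The cycle x2-x5-x7-x3-x6-x4-x1-x2 has odd length 7, so it cannot be 2-colored; at least 3 colors are needed.
So 2 colors are not enough.

No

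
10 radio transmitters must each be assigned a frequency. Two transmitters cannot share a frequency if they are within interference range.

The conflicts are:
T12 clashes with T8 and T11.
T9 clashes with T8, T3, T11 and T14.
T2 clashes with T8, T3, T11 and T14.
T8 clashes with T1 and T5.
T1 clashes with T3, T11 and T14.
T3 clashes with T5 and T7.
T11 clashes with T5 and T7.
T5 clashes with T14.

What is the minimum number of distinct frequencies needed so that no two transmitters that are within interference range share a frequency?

T2 and T11 conflict, so at least 2 frequencies are needed.
2 frequencies suffice: T12=2, T9=2, T2=2, T8=1, T1=2, T3=1, T11=1, T5=2, T7=2, T14=1. No two conflicting transmitters share a frequency.

2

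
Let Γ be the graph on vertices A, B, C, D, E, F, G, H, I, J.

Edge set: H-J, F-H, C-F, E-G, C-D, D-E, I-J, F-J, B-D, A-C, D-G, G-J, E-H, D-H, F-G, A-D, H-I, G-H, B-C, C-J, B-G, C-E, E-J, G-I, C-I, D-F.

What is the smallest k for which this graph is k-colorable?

4

D, F, G, H are mutually adjacent (a clique of size 4), so at least 4 colors are needed.
One proper 4-coloring: A=green, B=green, C=blue, D=red, E=yellow, F=yellow, G=blue, H=green, I=yellow, J=red. Every edge joins two different colors.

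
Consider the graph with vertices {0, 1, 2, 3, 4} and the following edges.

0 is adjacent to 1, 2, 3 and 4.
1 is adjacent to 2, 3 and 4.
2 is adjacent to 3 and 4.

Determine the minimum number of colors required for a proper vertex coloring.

4

0, 1, 2, 4 form a clique, so at least 4 colors are needed.
One proper 4-coloring: 0=green, 1=blue, 2=red, 3=yellow, 4=yellow. Each edge has distinct colors on its endpoints.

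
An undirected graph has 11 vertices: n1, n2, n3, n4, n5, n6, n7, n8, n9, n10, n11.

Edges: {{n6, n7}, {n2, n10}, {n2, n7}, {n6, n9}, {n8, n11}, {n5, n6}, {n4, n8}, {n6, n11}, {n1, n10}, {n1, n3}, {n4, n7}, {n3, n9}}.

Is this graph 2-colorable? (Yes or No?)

No

The cycle n8-n11-n6-n7-n4-n8 has odd length 5, so it cannot be 2-colored; at least 3 colors are needed.
So 2 colors are not enough.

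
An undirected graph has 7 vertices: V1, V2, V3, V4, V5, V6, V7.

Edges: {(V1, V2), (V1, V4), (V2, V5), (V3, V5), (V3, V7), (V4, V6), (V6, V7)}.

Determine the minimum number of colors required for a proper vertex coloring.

3

The cycle V7-V3-V5-V2-V1-V4-V6-V7 has odd length 7, so it cannot be 2-colored; at least 3 colors are needed.
3 colors suffice: V1=2, V2=1, V3=3, V4=1, V5=2, V6=2, V7=1. Each edge has distinct colors on its endpoints.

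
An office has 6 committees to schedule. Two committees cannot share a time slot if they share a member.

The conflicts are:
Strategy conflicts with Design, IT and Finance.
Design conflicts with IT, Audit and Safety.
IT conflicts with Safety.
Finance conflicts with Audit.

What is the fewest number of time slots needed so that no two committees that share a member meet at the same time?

Strategy, Design, IT all conflict with each other, so at least 3 time slots are needed.
3 time slots suffice: Strategy=3, Design=1, IT=2, Finance=1, Audit=2, Safety=3. Each listed conflict is separated.

3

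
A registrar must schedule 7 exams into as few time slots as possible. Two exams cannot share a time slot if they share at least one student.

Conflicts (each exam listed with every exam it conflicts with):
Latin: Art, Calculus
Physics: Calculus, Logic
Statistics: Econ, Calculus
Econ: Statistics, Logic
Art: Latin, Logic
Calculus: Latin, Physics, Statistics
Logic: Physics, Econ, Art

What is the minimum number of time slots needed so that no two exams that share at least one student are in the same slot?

The cycle Latin-Calculus-Physics-Logic-Art-Latin has odd length 5, so it cannot be 2-colored; at least 3 time slots are needed.
Using 3 time slots: Latin=2, Physics=2, Statistics=3, Econ=2, Art=3, Calculus=1, Logic=1. Every pair that conflicts lands in different time slots.

3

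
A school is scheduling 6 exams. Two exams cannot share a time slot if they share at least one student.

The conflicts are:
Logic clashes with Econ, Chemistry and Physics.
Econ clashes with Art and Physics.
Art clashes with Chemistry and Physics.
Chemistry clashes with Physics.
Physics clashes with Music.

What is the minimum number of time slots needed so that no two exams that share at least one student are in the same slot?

3

Econ, Art, Physics pairwise conflict, so at least 3 time slots are needed.
3 time slots suffice: Logic=3, Econ=2, Art=3, Chemistry=2, Physics=1, Music=2. No two conflicting exams share a time slot.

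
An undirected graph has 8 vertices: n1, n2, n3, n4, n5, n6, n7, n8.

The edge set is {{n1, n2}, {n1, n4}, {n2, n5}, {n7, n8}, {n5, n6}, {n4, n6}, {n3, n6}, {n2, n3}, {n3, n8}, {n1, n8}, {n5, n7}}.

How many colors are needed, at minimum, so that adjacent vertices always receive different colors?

The cycle n6-n3-n8-n7-n5-n6 has odd length 5, so it cannot be 2-colored; at least 3 colors are needed.
3 colors suffice: color 1 → {n2, n6, n8}; color 2 → {n1, n3, n5}; color 3 → {n4, n7}. No two adjacent vertices share a color.

3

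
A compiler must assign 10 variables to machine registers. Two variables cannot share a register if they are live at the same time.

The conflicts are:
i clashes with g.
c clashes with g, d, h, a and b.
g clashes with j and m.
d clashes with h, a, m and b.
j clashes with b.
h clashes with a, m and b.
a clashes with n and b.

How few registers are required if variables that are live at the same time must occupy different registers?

c, d, h, a, b are mutually in conflict, so at least 5 registers are needed.
5 registers suffice: register 1 → {g, h, n}; register 2 → {i, j, a, m}; register 3 → {b}; register 4 → {d}; register 5 → {c}. No two conflicting variables share a register.

5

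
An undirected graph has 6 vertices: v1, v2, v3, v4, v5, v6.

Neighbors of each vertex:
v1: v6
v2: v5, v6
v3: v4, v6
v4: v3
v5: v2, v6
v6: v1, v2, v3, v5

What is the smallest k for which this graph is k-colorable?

v2, v5, v6 are mutually adjacent, so at least 3 colors are needed.
3 colors suffice: color 1 → {v4, v6}; color 2 → {v1, v3, v5}; color 3 → {v2}. No two adjacent vertices share a color.

3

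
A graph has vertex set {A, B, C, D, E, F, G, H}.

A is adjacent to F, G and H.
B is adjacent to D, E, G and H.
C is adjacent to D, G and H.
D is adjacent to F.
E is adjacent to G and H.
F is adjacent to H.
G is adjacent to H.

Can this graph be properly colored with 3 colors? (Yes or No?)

B, E, G, H are mutually adjacent (a clique of size 4), so at least 4 colors are needed.
So 3 colors are not enough.

No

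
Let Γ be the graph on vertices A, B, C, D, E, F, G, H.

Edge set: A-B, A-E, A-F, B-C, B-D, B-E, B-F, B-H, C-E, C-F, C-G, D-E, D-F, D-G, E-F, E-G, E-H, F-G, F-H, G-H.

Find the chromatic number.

4

B, C, E, F are mutually adjacent (a clique of size 4), so at least 4 colors are needed.
A valid assignment using 4 colors: A=yellow, B=green, C=yellow, D=yellow, E=blue, F=red, G=green, H=yellow. Every edge joins two different colors.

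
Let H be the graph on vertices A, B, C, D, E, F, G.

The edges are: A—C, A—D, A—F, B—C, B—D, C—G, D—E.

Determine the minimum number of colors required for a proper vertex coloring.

A and F are adjacent, so at least 2 colors are needed.
A valid assignment using 2 colors: A=2, B=2, C=1, D=1, E=2, F=1, G=2. Each edge has distinct colors on its endpoints.

2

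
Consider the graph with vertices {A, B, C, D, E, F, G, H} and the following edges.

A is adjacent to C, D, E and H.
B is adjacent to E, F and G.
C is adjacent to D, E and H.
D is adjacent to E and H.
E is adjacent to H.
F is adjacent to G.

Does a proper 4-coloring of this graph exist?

No

A, C, D, E, H form a clique, so at least 5 colors are needed.
So 4 colors are not enough.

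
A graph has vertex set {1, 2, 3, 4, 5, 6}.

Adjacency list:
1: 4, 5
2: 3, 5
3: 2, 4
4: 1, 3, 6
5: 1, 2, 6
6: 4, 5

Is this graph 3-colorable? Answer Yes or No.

The chromatic number is 3. The cycle 4-1-5-2-3-4 has odd length 5, so it cannot be 2-colored; at least 3 colors are needed.
A valid assignment using 3 colors: 1=b, 2=c, 3=b, 4=a, 5=a, 6=b.
That is already a proper 3-coloring.

Yes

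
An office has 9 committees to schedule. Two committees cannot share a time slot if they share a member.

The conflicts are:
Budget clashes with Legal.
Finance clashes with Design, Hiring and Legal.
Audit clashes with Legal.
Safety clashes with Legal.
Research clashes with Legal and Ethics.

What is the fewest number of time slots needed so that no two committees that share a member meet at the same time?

Research and Ethics conflict, so at least 2 time slots are needed.
2 time slots suffice: time slot 1 → {Design, Hiring, Legal, Ethics}; time slot 2 → {Budget, Finance, Audit, Safety, Research}. No two conflicting committees share a time slot.

2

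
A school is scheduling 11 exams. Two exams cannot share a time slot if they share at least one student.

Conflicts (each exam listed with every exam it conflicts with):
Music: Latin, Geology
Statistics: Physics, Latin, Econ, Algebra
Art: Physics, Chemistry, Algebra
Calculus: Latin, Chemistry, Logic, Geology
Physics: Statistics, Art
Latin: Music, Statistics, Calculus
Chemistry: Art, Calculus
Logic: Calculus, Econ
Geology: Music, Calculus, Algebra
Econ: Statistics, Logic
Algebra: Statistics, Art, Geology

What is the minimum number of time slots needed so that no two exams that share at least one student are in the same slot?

3

The cycle Latin-Statistics-Econ-Logic-Calculus-Latin has odd length 5, so it cannot be 2-colored; at least 3 time slots are needed.
3 time slots suffice: Music=1, Statistics=1, Art=1, Calculus=1, Physics=2, Latin=2, Chemistry=2, Logic=3, Geology=2, Econ=2, Algebra=3. Every pair that conflicts lands in different time slots.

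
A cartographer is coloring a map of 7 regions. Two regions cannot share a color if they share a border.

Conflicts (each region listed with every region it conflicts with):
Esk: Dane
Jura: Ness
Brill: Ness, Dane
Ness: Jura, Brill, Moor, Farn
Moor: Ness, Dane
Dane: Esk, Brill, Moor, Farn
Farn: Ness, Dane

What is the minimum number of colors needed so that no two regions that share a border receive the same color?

2

Brill and Dane conflict, so at least 2 colors are needed.
2 colors suffice: color 1 → {Ness, Dane}; color 2 → {Esk, Jura, Brill, Moor, Farn}. Every pair that conflicts lands in different colors.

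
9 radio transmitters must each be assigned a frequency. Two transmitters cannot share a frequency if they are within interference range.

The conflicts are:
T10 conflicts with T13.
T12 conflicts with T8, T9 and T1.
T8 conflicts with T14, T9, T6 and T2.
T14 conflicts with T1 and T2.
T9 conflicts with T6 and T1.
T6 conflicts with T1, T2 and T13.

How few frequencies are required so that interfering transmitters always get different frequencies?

3

T8, T6, T2 are mutually in conflict, so at least 3 frequencies are needed.
3 frequencies suffice: T10=2, T12=2, T8=1, T14=2, T9=3, T6=2, T1=1, T2=3, T13=1. No two conflicting transmitters share a frequency.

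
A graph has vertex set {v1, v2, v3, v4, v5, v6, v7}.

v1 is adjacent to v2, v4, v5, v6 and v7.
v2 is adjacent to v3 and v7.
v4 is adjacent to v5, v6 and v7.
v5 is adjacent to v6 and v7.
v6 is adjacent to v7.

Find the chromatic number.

v1, v4, v5, v6, v7 are mutually adjacent (a clique of size 5), so at least 5 colors are needed.
One proper 5-coloring: v1=B, v2=G, v3=R, v4=G, v5=Y, v6=P, v7=R. Every edge joins two different colors.

5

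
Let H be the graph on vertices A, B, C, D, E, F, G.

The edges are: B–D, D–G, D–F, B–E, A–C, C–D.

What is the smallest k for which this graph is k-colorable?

2

C and D are adjacent, so at least 2 colors are needed.
2 colors suffice: color red → {A, D, E}; color blue → {B, C, F, G}. Every edge joins two different colors.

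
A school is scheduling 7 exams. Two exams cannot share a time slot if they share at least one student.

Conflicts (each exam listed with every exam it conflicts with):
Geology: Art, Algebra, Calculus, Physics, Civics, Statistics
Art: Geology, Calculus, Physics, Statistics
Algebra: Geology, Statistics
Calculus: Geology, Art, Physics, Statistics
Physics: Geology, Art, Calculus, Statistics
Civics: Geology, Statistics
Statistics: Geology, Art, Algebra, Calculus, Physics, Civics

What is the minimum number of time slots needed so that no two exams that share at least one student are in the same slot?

Geology, Art, Calculus, Physics, Statistics are mutually in conflict, so at least 5 time slots are needed.
A valid assignment using 5 time slots: Geology=2, Art=4, Algebra=3, Calculus=3, Physics=5, Civics=3, Statistics=1. No two conflicting exams share a time slot.

5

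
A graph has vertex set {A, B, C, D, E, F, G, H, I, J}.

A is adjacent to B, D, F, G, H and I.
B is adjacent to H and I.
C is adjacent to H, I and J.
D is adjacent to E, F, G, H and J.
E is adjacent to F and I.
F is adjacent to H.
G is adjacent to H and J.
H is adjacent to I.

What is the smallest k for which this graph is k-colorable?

4

A, D, G, H are mutually adjacent (a clique of size 4), so at least 4 colors are needed.
A valid assignment using 4 colors: A=3, B=4, C=3, D=2, E=1, F=4, G=4, H=1, I=2, J=1. Every edge joins two different colors.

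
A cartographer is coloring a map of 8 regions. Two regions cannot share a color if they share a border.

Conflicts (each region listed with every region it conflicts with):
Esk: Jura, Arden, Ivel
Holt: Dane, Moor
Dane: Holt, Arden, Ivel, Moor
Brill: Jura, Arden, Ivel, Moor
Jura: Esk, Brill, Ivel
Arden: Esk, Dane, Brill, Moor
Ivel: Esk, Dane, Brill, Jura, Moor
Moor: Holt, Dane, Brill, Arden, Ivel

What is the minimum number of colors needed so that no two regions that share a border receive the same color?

Brill, Jura, Ivel are mutually in conflict, so at least 3 colors are needed.
A valid assignment using 3 colors: Esk=3, Holt=1, Dane=3, Brill=3, Jura=2, Arden=1, Ivel=1, Moor=2. No two conflicting regions share a color.

3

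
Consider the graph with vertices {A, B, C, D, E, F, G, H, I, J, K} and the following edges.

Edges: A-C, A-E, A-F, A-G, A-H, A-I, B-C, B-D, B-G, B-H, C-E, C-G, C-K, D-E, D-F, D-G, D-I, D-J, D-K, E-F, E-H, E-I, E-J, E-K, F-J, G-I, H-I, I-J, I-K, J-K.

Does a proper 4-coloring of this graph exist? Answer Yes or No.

No

D, E, I, J, K form a clique, so at least 5 colors are needed.
So 4 colors are not enough.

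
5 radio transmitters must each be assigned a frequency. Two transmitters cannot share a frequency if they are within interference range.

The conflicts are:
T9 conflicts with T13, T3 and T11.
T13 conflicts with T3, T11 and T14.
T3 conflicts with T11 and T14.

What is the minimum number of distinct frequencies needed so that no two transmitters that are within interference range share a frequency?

T9, T13, T3, T11 all conflict with each other, so at least 4 frequencies are needed.
Using 4 frequencies: T9=3, T13=2, T3=1, T11=4, T14=3. No two conflicting transmitters share a frequency.

4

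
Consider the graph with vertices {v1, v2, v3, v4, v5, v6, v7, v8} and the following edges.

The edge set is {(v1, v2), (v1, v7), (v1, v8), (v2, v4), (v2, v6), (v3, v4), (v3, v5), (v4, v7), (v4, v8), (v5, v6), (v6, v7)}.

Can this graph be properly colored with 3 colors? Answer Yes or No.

Yes

The chromatic number is 3. The cycle v3-v4-v7-v6-v5-v3 has odd length 5, so it cannot be 2-colored; at least 3 colors are needed.
3 colors suffice: color 1 → {v1, v4, v6}; color 2 → {v2, v5, v7, v8}; color 3 → {v3}.
That is already a proper 3-coloring.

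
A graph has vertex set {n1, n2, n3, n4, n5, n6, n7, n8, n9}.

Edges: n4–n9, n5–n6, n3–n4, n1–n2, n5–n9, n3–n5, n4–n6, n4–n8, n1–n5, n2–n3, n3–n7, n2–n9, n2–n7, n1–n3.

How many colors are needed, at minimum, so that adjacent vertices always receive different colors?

3

n1, n2, n3 are pairwise adjacent, so at least 3 colors are needed.
3 colors suffice: color R → {n3, n6, n8, n9}; color B → {n2, n4, n5}; color G → {n1, n7}. No two adjacent vertices share a color.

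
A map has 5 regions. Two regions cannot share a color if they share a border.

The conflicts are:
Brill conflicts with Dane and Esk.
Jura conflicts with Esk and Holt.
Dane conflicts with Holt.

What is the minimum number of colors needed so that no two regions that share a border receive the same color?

3

The cycle Esk-Jura-Holt-Dane-Brill-Esk has odd length 5, so it cannot be 2-colored; at least 3 colors are needed.
3 colors suffice: Brill=1, Jura=2, Dane=2, Esk=3, Holt=1. No two conflicting regions share a color.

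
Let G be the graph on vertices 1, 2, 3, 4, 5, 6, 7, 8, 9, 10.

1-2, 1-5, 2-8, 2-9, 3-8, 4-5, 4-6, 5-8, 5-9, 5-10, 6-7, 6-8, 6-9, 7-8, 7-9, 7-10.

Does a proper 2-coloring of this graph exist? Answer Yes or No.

No

6, 7, 9 are pairwise adjacent, so at least 3 colors are needed.
So 2 colors are not enough.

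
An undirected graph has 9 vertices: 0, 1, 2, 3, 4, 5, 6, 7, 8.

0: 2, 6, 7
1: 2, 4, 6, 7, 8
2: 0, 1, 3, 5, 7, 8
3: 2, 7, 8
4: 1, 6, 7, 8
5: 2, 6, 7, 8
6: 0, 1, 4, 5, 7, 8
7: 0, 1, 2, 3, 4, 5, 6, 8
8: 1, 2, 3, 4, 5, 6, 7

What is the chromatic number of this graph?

5

1, 4, 6, 7, 8 form a clique, so at least 5 colors are needed.
5 colors suffice: 0=blue, 1=yellow, 2=green, 3=yellow, 4=purple, 5=yellow, 6=green, 7=red, 8=blue. Each edge has distinct colors on its endpoints.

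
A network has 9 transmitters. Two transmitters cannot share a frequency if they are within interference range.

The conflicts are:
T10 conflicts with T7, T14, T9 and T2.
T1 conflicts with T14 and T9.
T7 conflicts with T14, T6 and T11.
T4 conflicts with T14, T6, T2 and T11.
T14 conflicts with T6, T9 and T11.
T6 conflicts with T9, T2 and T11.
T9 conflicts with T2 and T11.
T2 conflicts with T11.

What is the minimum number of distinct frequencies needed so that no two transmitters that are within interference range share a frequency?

T14, T6, T9, T11 all conflict with each other, so at least 4 frequencies are needed.
4 frequencies suffice: T10=3, T1=3, T7=2, T4=2, T14=1, T6=3, T9=2, T2=1, T11=4. Each listed conflict is separated.

4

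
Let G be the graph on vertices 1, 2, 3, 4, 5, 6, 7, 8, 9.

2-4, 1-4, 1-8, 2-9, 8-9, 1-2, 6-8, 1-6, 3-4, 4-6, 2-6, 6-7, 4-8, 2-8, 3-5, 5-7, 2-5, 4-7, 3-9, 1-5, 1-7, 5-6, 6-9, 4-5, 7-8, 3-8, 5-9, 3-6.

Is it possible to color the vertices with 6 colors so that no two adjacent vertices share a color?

The chromatic number is 5. 1, 2, 4, 5, 6 are mutually adjacent (a clique of size 5), so at least 5 colors are needed.
5 colors suffice: 1=purple, 2=yellow, 3=yellow, 4=green, 5=blue, 6=red, 7=yellow, 8=blue, 9=green.
Since 6 ≥ 5, a proper 6-coloring certainly exists.

Yes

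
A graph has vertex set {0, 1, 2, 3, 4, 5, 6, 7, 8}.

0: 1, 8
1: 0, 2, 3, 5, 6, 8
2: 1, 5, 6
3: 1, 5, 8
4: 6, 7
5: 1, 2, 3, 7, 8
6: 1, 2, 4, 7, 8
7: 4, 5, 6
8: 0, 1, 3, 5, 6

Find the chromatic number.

4

1, 3, 5, 8 are pairwise adjacent (a clique of size 4), so at least 4 colors are needed.
4 colors suffice: color red → {1, 7}; color blue → {0, 5, 6}; color green → {2, 4, 8}; color yellow → {3}. Every edge joins two different colors.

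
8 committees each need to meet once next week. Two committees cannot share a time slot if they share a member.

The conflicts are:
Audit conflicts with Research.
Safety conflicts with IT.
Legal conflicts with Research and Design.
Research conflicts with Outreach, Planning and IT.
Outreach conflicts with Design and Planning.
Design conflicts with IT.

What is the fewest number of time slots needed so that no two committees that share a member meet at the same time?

3

Research, Outreach, Planning pairwise conflict, so at least 3 time slots are needed.
Using 3 time slots: Audit=2, Safety=1, Legal=2, Research=1, Outreach=2, Design=1, Planning=3, IT=2. Every pair that conflicts lands in different time slots.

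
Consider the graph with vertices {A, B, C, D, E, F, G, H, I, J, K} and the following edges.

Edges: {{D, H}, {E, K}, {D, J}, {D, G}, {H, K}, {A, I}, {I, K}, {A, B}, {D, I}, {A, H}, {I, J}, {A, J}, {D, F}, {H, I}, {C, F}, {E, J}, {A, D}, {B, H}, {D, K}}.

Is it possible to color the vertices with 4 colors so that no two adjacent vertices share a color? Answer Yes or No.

Yes

The chromatic number is 4. D, H, I, K are pairwise adjacent (a clique of size 4), so at least 4 colors are needed.
4 colors suffice: color red → {B, C, D, E}; color blue → {F, G, I}; color green → {A, K}; color yellow → {H, J}.
That is already a proper 4-coloring.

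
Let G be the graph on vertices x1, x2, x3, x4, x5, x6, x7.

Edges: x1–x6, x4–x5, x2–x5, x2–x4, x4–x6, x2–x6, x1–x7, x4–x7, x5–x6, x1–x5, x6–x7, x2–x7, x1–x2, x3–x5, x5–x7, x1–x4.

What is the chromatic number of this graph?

x1, x2, x4, x5, x6, x7 are mutually adjacent (a clique of size 6), so at least 6 colors are needed.
6 colors suffice: x1=6, x2=4, x3=2, x4=3, x5=1, x6=2, x7=5. Each edge has distinct colors on its endpoints.

6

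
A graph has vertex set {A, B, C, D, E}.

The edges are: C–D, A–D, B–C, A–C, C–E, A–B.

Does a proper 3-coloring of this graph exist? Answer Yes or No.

The chromatic number is 3. A, C, D are mutually adjacent, so at least 3 colors are needed.
A valid assignment using 3 colors: A=2, B=3, C=1, D=3, E=2.
That is already a proper 3-coloring.

Yes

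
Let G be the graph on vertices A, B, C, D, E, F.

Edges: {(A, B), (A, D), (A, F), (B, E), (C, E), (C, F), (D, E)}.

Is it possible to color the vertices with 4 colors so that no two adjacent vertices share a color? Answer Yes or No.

The chromatic number is 3. The cycle F-C-E-D-A-F has odd length 5, so it cannot be 2-colored; at least 3 colors are needed.
A valid assignment using 3 colors: A=red, B=blue, C=blue, D=blue, E=red, F=green.
Since 4 ≥ 3, a proper 4-coloring certainly exists.

Yes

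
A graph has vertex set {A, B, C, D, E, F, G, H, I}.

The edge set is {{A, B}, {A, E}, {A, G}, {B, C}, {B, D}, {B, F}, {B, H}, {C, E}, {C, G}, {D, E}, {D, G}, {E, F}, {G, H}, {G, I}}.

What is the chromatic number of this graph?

2

B and F are adjacent, so at least 2 colors are needed.
2 colors suffice: color 1 → {B, E, G}; color 2 → {A, C, D, F, H, I}. Every edge joins two different colors.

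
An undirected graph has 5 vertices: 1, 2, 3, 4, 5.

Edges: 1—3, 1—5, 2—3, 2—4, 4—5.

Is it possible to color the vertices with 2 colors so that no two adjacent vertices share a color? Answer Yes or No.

No

The cycle 1-5-4-2-3-1 has odd length 5, so it cannot be 2-colored; at least 3 colors are needed.
So 2 colors are not enough.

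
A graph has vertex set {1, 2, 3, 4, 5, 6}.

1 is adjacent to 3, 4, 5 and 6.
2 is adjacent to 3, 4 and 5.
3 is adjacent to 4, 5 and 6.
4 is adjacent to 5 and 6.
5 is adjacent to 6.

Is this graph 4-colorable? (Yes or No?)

No

1, 3, 4, 5, 6 are mutually adjacent (a clique of size 5), so at least 5 colors are needed.
So 4 colors are not enough.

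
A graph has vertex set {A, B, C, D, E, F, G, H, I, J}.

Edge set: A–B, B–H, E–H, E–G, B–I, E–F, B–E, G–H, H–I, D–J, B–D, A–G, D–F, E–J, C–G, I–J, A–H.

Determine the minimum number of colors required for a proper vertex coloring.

3

B, E, H are mutually adjacent, so at least 3 colors are needed.
A valid assignment using 3 colors: A=red, B=blue, C=red, D=red, E=red, F=blue, G=blue, H=green, I=red, J=blue. No two adjacent vertices share a color.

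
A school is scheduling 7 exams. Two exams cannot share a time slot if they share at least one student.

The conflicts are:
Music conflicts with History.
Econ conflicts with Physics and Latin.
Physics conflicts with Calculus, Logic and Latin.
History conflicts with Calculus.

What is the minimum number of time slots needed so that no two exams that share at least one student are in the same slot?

3

Econ, Physics, Latin are mutually in conflict, so at least 3 time slots are needed.
A valid assignment using 3 time slots: Music=2, Econ=2, Physics=1, History=1, Calculus=2, Logic=2, Latin=3. No two conflicting exams share a time slot.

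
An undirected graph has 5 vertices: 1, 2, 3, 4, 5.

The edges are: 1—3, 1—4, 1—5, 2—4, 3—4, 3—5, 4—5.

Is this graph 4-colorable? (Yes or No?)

The chromatic number is 4. 1, 3, 4, 5 form a clique, so at least 4 colors are needed.
One proper 4-coloring: 1=blue, 2=blue, 3=green, 4=red, 5=yellow.
That is already a proper 4-coloring.

Yes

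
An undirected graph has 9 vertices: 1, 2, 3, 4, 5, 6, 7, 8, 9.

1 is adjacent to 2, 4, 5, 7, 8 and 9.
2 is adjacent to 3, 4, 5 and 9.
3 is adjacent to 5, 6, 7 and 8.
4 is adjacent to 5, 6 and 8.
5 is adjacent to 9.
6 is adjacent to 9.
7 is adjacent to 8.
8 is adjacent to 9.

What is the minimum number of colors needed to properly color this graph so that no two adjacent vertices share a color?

4

1, 2, 4, 5 are mutually adjacent (a clique of size 4), so at least 4 colors are needed.
4 colors suffice: color a → {1, 3}; color b → {4, 7, 9}; color c → {2, 6, 8}; color d → {5}. Each edge has distinct colors on its endpoints.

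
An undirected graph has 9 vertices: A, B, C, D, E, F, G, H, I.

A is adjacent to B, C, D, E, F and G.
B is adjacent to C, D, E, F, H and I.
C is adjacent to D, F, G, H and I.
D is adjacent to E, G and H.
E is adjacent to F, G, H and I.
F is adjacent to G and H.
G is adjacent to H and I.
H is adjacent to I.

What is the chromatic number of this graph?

A, B, D, E are mutually adjacent (a clique of size 4), so at least 4 colors are needed.
A valid assignment using 4 colors: A=green, B=blue, C=red, D=yellow, E=red, F=yellow, G=blue, H=green, I=yellow. No two adjacent vertices share a color.

4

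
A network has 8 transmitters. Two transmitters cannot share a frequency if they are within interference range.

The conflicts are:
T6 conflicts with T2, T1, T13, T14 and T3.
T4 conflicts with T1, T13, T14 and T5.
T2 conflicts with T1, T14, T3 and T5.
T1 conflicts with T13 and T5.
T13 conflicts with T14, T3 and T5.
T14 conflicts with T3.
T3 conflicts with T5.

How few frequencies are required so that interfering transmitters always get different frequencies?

4

T4, T1, T13, T5 are mutually in conflict, so at least 4 frequencies are needed.
4 frequencies suffice: T6=3, T4=3, T2=1, T1=2, T13=1, T14=4, T3=2, T5=4. No two conflicting transmitters share a frequency.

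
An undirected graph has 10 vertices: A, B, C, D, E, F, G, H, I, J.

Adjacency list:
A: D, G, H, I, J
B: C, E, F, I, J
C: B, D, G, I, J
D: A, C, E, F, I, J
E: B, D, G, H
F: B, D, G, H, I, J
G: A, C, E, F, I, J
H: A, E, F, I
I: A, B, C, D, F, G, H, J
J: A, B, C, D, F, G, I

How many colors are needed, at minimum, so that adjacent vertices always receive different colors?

4

A, G, I, J form a clique, so at least 4 colors are needed.
4 colors suffice: color red → {E, I}; color blue → {H, J}; color green → {A, C, F}; color yellow → {B, D, G}. No two adjacent vertices share a color.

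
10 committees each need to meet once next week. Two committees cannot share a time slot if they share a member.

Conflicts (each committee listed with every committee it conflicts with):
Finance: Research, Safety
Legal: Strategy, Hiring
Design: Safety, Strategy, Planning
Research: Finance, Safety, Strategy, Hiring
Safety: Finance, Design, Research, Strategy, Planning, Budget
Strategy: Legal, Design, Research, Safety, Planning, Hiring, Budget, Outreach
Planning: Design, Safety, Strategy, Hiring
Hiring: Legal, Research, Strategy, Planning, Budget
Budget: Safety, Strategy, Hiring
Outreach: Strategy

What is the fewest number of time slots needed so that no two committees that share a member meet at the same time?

4

Design, Safety, Strategy, Planning are mutually in conflict, so at least 4 time slots are needed.
A valid assignment using 4 time slots: Finance=1, Legal=3, Design=4, Research=3, Safety=2, Strategy=1, Planning=3, Hiring=2, Budget=3, Outreach=2. Every pair that conflicts lands in different time slots.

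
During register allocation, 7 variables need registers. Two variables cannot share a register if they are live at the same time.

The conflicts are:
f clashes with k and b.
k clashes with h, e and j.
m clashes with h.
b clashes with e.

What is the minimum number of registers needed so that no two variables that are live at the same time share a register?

2

f and k conflict, so at least 2 registers are needed.
2 registers suffice: register 1 → {k, m, b}; register 2 → {f, h, e, j}. Every pair that conflicts lands in different registers.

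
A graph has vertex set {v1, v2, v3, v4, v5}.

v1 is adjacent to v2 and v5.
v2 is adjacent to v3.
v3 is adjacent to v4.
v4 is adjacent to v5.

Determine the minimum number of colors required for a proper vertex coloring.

3

The cycle v2-v3-v4-v5-v1-v2 has odd length 5, so it cannot be 2-colored; at least 3 colors are needed.
3 colors suffice: color 1 → {v1, v4}; color 2 → {v3, v5}; color 3 → {v2}. Every edge joins two different colors.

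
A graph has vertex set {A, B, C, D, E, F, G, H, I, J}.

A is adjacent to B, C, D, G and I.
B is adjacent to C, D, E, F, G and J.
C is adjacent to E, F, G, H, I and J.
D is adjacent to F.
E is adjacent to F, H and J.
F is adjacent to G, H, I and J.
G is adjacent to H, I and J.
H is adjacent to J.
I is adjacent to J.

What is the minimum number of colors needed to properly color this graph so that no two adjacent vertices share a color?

5

C, F, G, H, J are pairwise adjacent (a clique of size 5), so at least 5 colors are needed.
One proper 5-coloring: A=1, B=4, C=2, D=2, E=5, F=1, G=5, H=4, I=4, J=3. Every edge joins two different colors.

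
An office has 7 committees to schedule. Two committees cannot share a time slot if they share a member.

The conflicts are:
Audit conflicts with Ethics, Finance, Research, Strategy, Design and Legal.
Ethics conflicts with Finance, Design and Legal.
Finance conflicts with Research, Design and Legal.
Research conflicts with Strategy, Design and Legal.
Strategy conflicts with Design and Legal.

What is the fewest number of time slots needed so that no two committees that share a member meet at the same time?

Audit, Ethics, Finance, Design all conflict with each other, so at least 4 time slots are needed.
4 time slots suffice: time slot 1 → {Audit}; time slot 2 → {Finance, Strategy}; time slot 3 → {Ethics, Research}; time slot 4 → {Design, Legal}. Every pair that conflicts lands in different time slots.

4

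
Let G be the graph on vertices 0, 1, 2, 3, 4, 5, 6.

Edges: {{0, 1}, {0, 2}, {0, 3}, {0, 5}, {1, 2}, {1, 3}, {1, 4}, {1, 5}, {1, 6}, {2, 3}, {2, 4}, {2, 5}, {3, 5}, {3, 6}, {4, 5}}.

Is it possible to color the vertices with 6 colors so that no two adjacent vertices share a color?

The chromatic number is 5. 0, 1, 2, 3, 5 are mutually adjacent (a clique of size 5), so at least 5 colors are needed.
5 colors suffice: color red → {1}; color blue → {2, 6}; color green → {3, 4}; color yellow → {5}; color purple → {0}.
Since 6 ≥ 5, a proper 6-coloring certainly exists.

Yes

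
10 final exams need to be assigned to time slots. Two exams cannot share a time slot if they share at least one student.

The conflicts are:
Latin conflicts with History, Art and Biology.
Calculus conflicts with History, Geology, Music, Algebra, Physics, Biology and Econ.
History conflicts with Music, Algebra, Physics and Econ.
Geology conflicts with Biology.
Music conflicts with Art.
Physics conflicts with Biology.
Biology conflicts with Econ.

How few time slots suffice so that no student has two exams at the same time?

Calculus, History, Music pairwise conflict, so at least 3 time slots are needed.
3 time slots suffice: time slot 1 → {Latin, Calculus}; time slot 2 → {History, Art, Biology}; time slot 3 → {Geology, Music, Algebra, Physics, Econ}. Each listed conflict is separated.

3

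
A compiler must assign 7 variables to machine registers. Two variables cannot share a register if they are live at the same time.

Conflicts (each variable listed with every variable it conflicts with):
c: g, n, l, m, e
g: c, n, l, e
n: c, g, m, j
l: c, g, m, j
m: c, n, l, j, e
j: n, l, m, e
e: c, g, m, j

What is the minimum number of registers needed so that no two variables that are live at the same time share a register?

c, n, m pairwise conflict, so at least 3 registers are needed.
A valid assignment using 3 registers: c=1, g=2, n=3, l=3, m=2, j=1, e=3. No two conflicting variables share a register.

3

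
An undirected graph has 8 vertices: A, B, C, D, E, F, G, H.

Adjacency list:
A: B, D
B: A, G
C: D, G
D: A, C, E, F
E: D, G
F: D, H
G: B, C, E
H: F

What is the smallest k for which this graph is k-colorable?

3

The cycle A-B-G-E-D-A has odd length 5, so it cannot be 2-colored; at least 3 colors are needed.
3 colors suffice: A=green, B=blue, C=blue, D=red, E=blue, F=blue, G=red, H=red. Each edge has distinct colors on its endpoints.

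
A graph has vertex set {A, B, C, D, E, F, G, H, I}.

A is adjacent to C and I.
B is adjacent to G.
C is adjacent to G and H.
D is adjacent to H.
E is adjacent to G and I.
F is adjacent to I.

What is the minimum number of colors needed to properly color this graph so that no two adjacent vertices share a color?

The cycle G-C-A-I-E-G has odd length 5, so it cannot be 2-colored; at least 3 colors are needed.
One proper 3-coloring: A=blue, B=red, C=red, D=red, E=green, F=blue, G=blue, H=blue, I=red. Each edge has distinct colors on its endpoints.

3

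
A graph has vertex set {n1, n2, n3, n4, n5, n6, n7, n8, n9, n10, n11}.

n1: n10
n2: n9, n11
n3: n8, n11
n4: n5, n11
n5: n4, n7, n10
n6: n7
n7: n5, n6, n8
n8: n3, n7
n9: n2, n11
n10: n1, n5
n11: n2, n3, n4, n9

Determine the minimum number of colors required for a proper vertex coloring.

3

n2, n9, n11 form a triangle, so at least 3 colors are needed.
3 colors suffice: color red → {n7, n10, n11}; color blue → {n1, n2, n3, n5, n6}; color green → {n4, n8, n9}. Each edge has distinct colors on its endpoints.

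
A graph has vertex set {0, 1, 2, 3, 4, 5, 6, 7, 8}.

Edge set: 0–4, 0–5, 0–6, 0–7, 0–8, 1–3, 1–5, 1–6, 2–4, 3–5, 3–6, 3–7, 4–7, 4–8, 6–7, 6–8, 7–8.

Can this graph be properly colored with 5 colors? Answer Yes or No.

Yes

The chromatic number is 4. 0, 6, 7, 8 are mutually adjacent (a clique of size 4), so at least 4 colors are needed.
4 colors suffice: color red → {2, 5, 7}; color blue → {4, 6}; color green → {0, 3}; color yellow → {1, 8}.
Since 5 ≥ 4, a proper 5-coloring certainly exists.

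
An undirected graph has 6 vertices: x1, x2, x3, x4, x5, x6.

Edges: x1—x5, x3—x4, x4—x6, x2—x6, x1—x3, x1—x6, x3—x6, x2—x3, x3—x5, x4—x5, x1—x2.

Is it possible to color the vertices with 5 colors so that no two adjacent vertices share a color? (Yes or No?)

The chromatic number is 4. x1, x2, x3, x6 are pairwise adjacent (a clique of size 4), so at least 4 colors are needed.
4 colors suffice: x1=3, x2=4, x3=1, x4=3, x5=2, x6=2.
Since 5 ≥ 4, a proper 5-coloring certainly exists.

Yes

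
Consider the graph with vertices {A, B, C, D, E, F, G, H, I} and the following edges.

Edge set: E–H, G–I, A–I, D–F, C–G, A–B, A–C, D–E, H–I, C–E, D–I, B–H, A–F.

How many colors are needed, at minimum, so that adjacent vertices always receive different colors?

The cycle E-H-B-A-C-E has odd length 5, so it cannot be 2-colored; at least 3 colors are needed.
3 colors suffice: color 1 → {A, E, G}; color 2 → {B, C, F, I}; color 3 → {D, H}. No two adjacent vertices share a color.

3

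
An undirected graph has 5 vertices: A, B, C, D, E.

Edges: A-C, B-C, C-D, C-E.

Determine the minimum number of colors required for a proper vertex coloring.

2

B and C are adjacent, so at least 2 colors are needed.
2 colors suffice: color 1 → {C}; color 2 → {A, B, D, E}. Every edge joins two different colors.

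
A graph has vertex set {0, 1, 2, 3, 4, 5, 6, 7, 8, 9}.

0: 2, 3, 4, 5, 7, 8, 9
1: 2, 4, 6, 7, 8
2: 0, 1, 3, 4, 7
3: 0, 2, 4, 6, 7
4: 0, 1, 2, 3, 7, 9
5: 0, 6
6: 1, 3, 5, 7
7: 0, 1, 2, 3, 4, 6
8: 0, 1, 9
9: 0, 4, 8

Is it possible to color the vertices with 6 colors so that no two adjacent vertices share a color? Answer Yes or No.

Yes

The chromatic number is 5. 0, 2, 3, 4, 7 are mutually adjacent (a clique of size 5), so at least 5 colors are needed.
5 colors suffice: color red → {0, 1}; color blue → {5, 7, 9}; color green → {4, 6, 8}; color yellow → {3}; color purple → {2}.
Since 6 ≥ 5, a proper 6-coloring certainly exists.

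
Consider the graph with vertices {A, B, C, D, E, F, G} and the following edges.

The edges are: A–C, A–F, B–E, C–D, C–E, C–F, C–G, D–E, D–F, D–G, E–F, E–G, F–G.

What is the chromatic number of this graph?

C, D, E, F, G are mutually adjacent (a clique of size 5), so at least 5 colors are needed.
One proper 5-coloring: A=1, B=2, C=2, D=5, E=1, F=3, G=4. Each edge has distinct colors on its endpoints.

5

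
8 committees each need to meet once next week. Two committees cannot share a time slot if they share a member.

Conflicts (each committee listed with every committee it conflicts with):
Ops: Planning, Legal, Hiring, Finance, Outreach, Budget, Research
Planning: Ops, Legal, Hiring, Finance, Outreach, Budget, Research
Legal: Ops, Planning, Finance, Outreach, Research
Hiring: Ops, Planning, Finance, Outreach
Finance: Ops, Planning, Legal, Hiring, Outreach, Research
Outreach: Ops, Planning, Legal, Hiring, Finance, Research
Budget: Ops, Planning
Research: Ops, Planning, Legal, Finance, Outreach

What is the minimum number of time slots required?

6

Ops, Planning, Legal, Finance, Outreach, Research all conflict with each other, so at least 6 time slots are needed.
6 time slots suffice: time slot 1 → {Ops}; time slot 2 → {Planning}; time slot 3 → {Outreach, Budget}; time slot 4 → {Finance}; time slot 5 → {Legal, Hiring}; time slot 6 → {Research}. No two conflicting committees share a time slot.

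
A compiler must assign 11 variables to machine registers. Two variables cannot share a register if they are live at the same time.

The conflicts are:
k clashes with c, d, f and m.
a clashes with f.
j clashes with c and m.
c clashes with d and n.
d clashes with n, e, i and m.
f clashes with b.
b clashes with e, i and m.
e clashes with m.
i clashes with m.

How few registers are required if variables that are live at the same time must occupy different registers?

3

b, i, m are mutually in conflict, so at least 3 registers are needed.
3 registers suffice: register 1 → {c, f, m}; register 2 → {a, j, d, b}; register 3 → {k, n, e, i}. No two conflicting variables share a register.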